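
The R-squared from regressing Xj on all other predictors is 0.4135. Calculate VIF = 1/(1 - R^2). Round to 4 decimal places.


VIF = 1 / (1 - 0.4135).
= 1 / 0.5865 = 1.7050.

1.7050


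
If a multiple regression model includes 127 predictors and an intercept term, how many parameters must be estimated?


Total coefficients = number of predictors + 1 (for the intercept).
= 127 + 1 = 128.

128


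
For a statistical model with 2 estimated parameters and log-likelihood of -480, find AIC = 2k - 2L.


Compute:
2k = 2*2 = 4.
-2*loglik = -2*(-480) = 960.
AIC = 4 + 960 = 964.

964


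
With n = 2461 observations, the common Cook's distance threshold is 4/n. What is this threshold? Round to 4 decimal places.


Cook's distance cutoff = 4/n = 4/2461.
= 0.0016.

0.0016


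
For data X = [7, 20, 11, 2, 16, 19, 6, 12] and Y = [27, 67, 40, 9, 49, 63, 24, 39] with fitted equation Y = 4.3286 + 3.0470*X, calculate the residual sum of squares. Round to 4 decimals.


Compute predicted values, then residuals = yi - yhat_i.
Residuals: [1.3424, 1.7314, 2.1544, -1.4226, -4.0806, 0.7784, 1.3894, -1.8926].
SSres = sum(residual^2) = 34.2346.

34.2346


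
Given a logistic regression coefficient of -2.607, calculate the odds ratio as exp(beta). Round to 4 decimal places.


exp(-2.607) = 0.0738.
So the odds ratio is 0.0738.

0.0738


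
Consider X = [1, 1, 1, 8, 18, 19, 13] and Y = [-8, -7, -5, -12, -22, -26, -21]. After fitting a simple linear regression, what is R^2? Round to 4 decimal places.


After computing the OLS fit (b0=-5.5033, b1=-1.0242):
SSres = 17.2003, SStot = 425.7143.
R^2 = 1 - 17.2003/425.7143 = 0.9596.

0.9596


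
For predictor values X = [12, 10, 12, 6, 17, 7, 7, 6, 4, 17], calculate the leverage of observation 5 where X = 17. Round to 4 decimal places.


n = 10, xbar = 9.8000.
SXX = sum((xi - xbar)^2) = 191.6000.
h = 1/10 + (17 - 9.8000)^2 / 191.6000 = 0.3706.

0.3706


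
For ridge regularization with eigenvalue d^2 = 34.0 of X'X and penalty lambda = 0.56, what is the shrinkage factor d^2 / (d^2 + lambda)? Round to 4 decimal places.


d^2 + lambda = 34.0 + 0.56 = 34.5600.
Shrinkage factor = 34.0/34.5600 = 0.9838.

0.9838


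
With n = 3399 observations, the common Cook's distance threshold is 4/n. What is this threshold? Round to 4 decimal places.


Using the rule of thumb:
Threshold = 4 / 3399 = 0.0012.

0.0012


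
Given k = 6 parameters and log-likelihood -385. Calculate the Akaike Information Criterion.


Compute:
2k = 2*6 = 12.
-2*loglik = -2*(-385) = 770.
AIC = 12 + 770 = 782.

782


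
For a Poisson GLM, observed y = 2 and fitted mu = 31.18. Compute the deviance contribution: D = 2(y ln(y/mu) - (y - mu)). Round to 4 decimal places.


First: ln(2/31.18) = -2.746630.
Then: 2 * -2.746630 = -5.493260.
y - mu = 2 - 31.18 = -29.18.
D = 2(-5.493260 - -29.18) = 47.373480, which rounds to 47.3735.

47.3735


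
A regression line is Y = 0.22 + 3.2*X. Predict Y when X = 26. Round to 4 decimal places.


Predicted value:
Y = 0.22 + (3.2)(26) = 0.22 + 83.2000 = 83.4200.

83.4200


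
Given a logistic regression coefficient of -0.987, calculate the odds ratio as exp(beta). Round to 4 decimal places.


exp(-0.987) = 0.3727.
So the odds ratio is 0.3727.

0.3727


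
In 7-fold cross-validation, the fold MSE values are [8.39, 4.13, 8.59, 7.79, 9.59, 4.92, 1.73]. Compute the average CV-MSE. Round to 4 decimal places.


Add all fold MSEs: 45.1400.
Divide by k = 7: 45.1400/7 = 6.4486.

6.4486


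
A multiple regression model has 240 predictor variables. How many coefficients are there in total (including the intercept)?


Each predictor gets one coefficient, plus one intercept.
Total parameters = 240 + 1 = 241.

241


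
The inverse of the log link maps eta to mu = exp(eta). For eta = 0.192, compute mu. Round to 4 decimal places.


Apply the inverse link:
mu = e^0.192 = 1.2117.

1.2117


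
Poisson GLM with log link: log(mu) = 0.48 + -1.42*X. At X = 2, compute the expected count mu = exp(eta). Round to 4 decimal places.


Compute eta = 0.48 + -1.42 * 2 = -2.3600.
Apply inverse link: mu = e^-2.3600 = 0.0944.

0.0944


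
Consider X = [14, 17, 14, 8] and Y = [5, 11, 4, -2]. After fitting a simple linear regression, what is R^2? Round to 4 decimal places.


Fit the OLS line: b0 = -13.6316, b1 = 1.3684.
SSres = 4.9474.
SStot = 85.0000.
R^2 = 1 - 4.9474/85.0000 = 0.9418.

0.9418


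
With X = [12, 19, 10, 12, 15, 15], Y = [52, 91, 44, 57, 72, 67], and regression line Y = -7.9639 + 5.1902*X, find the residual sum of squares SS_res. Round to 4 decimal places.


For each point, residual = actual - predicted.
Residuals: [-2.3185, 0.3501, 0.0619, 2.6815, 2.1109, -2.8891].
Sum of squared residuals = 25.4951.

25.4951


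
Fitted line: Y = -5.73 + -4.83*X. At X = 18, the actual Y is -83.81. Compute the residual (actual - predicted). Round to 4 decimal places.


Compute yhat = -5.73 + (-4.83)(18) = -92.6700.
Residual = actual - predicted = -83.81 - -92.6700 = 8.8600.

8.8600


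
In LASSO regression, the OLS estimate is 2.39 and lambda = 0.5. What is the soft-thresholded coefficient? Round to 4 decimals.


Check: |2.39| = 2.39 vs lambda = 0.5.
Since |beta| > lambda, coefficient = sign(beta)*(|beta| - lambda) = 1.8900.
Soft-thresholded coefficient = 1.8900.

1.8900


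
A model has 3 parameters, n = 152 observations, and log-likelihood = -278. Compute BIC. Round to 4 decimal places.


Compute k*ln(n) = 3*ln(152) = 3*5.023881 = 15.071643.
Then -2*loglik = 556.
BIC = 15.071643 + 556 = 571.071643, which rounds to 571.0716.

571.0716


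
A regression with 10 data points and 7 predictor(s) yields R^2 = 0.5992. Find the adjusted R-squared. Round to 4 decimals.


Adjusted R^2 = 1 - (1 - R^2) * (n-1)/(n-p-1).
(1 - R^2) = 0.4008.
(n-1)/(n-p-1) = 9/2.
(1 - R^2) * (n-1) = 0.4008 * 9 = 3.6072.
Divide by (n-p-1): 3.6072 / 2 = 1.8036.
Adj R^2 = 1 - 1.8036 = -0.8036.

-0.8036


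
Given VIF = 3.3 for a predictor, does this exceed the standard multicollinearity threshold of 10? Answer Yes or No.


Compare VIF = 3.3 to the threshold of 10.
3.3 < 10, so the answer is No.

No


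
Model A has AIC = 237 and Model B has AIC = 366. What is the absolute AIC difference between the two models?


Compute |237 - 366| = 129.
Model A has the smaller AIC.

129


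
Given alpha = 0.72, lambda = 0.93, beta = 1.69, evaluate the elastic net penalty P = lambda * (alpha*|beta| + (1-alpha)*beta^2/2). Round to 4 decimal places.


L1 component = 0.72 * |1.69| = 1.2168.
L2 component = 0.28 * 1.69^2 / 2 = 0.3999.
Penalty = 0.93 * (1.2168 + 0.3999) = 0.93 * 1.6167 = 1.5035.

1.5035


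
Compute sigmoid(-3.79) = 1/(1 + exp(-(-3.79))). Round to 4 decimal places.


Compute exp(3.7900) = 44.2564.
Sigmoid = 1 / (1 + 44.2564) = 1 / 45.2564 = 0.0221.

0.0221


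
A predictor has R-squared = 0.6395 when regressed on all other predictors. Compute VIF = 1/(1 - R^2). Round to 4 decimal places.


VIF = 1 / (1 - 0.6395).
= 1 / 0.3605 = 2.7739.

2.7739


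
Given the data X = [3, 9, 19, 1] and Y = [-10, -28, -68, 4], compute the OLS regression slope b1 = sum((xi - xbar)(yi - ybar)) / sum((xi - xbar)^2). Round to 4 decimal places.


First compute the means: xbar = 8.0000, ybar = -25.5000.
Then S_xx = sum((xi - xbar)^2) = 196.0000.
S_xy = sum((xi - xbar)(yi - ybar)) = -754.0000.
b1 = S_xy / S_xx = -754.0000 / 196.0000 = -3.8469.

-3.8469


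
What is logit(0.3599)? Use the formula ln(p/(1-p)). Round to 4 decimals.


1 - p = 0.6401.
p/(1-p) = 0.5623.
logit = ln(0.5623) = -0.5758.

-0.5758


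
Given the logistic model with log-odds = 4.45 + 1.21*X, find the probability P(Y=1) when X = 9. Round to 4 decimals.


z = 4.45 + 1.21 * 9 = 15.3400.
Sigmoid: P = 1 / (1 + exp(-15.3400)) = 1.0000.

1.0000


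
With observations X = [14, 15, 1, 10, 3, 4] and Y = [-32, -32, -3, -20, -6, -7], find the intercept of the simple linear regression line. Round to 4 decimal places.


The slope is b1 = -2.2013.
Sample means are xbar = 7.8333 and ybar = -16.6667.
Intercept: b0 = -16.6667 - (-2.2013)(7.8333) = 0.5769.

0.5769


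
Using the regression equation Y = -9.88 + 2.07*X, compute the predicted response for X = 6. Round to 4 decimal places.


Plug X = 6 into Y = -9.88 + 2.07*X:
Y = -9.88 + 12.4200 = 2.5400.

2.5400


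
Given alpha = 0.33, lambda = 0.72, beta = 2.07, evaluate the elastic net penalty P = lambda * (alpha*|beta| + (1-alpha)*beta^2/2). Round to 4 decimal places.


Compute:
L1 = 0.33 * 2.07 = 0.6831.
L2 = 0.67 * 2.07^2 / 2 = 1.4354.
Penalty = 0.72 * (0.6831 + 1.4354) = 1.5253.

1.5253


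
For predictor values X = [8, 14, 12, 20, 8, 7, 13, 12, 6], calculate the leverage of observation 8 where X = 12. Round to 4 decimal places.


Mean of X: xbar = 11.1111.
SXX = 154.8889.
For X = 12: h = 1/9 + (12 - 11.1111)^2/154.8889 = 0.1162.

0.1162


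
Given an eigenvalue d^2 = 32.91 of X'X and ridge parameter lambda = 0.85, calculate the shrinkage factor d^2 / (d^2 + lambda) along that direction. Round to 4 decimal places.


d^2 + lambda = 32.91 + 0.85 = 33.7600.
Shrinkage factor = 32.91/33.7600 = 0.9748.

0.9748


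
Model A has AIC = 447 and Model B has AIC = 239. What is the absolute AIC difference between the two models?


Compute |447 - 239| = 208.
Model B has the smaller AIC.

208


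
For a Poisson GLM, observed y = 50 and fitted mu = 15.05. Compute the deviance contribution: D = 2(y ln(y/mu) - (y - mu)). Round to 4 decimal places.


Compute y*ln(y/mu) = 50*ln(50/15.05) = 50*1.200645 = 60.032250.
y - mu = 34.95.
D = 2*(60.032250 - (34.95)) = 50.164500, which rounds to 50.1645.

50.1645


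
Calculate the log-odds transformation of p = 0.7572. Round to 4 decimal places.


Compute the odds: 0.7572/0.2428 = 3.1186.
Take the natural log: ln(3.1186) = 1.1374.

1.1374


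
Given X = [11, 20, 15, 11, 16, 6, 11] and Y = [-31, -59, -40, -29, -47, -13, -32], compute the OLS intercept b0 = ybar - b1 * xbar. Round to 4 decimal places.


The slope is b1 = -3.2140.
Sample means are xbar = 12.8571 and ybar = -35.8571.
Intercept: b0 = -35.8571 - (-3.2140)(12.8571) = 5.4651.

5.4651


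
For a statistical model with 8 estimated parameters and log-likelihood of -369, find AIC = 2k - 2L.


Compute:
2k = 2*8 = 16.
-2*loglik = -2*(-369) = 738.
AIC = 16 + 738 = 754.

754


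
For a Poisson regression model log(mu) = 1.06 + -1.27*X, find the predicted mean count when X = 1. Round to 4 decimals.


Compute eta = 1.06 + -1.27 * 1 = -0.2100.
Apply inverse link: mu = e^-0.2100 = 0.8106.

0.8106


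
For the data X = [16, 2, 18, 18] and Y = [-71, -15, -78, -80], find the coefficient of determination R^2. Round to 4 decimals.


Fit the OLS line: b0 = -7.0000, b1 = -4.0000.
SSres = 2.0000.
SStot = 2866.0000.
R^2 = 1 - 2.0000/2866.0000 = 0.9993.

0.9993


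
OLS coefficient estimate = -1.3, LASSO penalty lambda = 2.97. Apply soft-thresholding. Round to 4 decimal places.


|beta_OLS| = 1.3.
lambda = 2.97.
Since |beta| <= lambda, the coefficient is set to 0.
Result = 0.0000.

0.0000


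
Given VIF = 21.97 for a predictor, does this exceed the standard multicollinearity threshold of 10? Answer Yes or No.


Check: VIF = 21.97 vs threshold = 10.
Since 21.97 >= 10, the answer is Yes.

Yes


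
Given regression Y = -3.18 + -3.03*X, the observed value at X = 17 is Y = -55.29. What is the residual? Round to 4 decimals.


Fitted value at X = 17 is yhat = -3.18 + -3.03*17 = -54.6900.
Residual = -55.29 - -54.6900 = -0.6000.

-0.6000


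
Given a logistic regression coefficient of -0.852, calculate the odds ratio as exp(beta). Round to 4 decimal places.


Odds ratio = exp(beta) = exp(-0.852).
= 0.4266.

0.4266


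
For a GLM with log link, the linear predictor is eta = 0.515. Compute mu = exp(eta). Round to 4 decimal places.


Apply the inverse link:
mu = e^0.515 = 1.6736.

1.6736


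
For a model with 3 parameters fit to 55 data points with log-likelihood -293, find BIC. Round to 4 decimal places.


k * ln(n) = 3 * ln(55) = 3 * 4.007333 = 12.021999.
-2 * loglik = -2 * (-293) = 586.
BIC = 12.021999 + 586 = 598.021999, which rounds to 598.0220.

598.0220


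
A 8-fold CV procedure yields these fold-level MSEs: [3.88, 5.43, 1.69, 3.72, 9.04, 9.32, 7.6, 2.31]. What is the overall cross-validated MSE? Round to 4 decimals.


Sum of fold MSEs = 42.9900.
Average = 42.9900 / 8 = 5.3738.

5.3738


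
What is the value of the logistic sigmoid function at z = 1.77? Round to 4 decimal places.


First, exp(-1.7700) = 0.1703.
Then sigma(z) = 1/(1 + 0.1703) = 0.8545.

0.8545


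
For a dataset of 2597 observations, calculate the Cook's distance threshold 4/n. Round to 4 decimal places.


Cook's distance cutoff = 4/n = 4/2597.
= 0.0015.

0.0015


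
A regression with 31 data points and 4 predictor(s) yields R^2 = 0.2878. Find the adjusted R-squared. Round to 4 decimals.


Adjusted R^2 = 1 - (1 - R^2) * (n-1)/(n-p-1).
(1 - R^2) = 0.7122.
(n-1)/(n-p-1) = 30/26.
(1 - R^2) * (n-1) = 0.7122 * 30 = 21.3660.
Divide by (n-p-1): 21.3660 / 26 = 0.8218.
Adj R^2 = 1 - 0.8218 = 0.1782.

0.1782


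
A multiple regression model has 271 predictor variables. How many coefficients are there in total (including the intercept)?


Each predictor gets one coefficient, plus one intercept.
Total parameters = 271 + 1 = 272.

272


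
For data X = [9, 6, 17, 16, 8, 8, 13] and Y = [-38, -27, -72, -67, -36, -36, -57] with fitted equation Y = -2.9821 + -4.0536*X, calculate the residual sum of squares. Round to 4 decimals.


For each point, residual = actual - predicted.
Residuals: [1.4645, 0.3037, -0.1067, 0.8397, -0.5891, -0.5891, -1.3211].
Sum of squared residuals = 5.3929.

5.3929


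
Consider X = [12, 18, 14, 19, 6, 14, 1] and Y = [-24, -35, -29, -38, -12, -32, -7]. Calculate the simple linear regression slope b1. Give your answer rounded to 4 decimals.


Calculate xbar = 12.0000, ybar = -25.2857.
S_xx = 250.0000, S_xy = -449.0000.
Using b1 = S_xy / S_xx = -449.0000 / 250.0000, we get b1 = -1.7960.

-1.7960


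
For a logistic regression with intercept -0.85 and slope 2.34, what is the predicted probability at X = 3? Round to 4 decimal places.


Linear predictor: z = -0.85 + 2.34 * 3 = 6.1700.
P = 1/(1 + exp(-6.1700)) = 1/(1 + 0.0021) = 0.9979.

0.9979


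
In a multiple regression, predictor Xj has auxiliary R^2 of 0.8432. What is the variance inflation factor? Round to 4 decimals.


VIF = 1 / (1 - 0.8432).
= 1 / 0.1568 = 6.3776.

6.3776


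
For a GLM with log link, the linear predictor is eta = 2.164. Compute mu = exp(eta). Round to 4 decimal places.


The inverse log link gives:
mu = exp(2.164) = 8.7059.

8.7059


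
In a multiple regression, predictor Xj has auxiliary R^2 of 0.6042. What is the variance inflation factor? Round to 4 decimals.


VIF = 1 / (1 - 0.6042).
= 1 / 0.3958 = 2.5265.

2.5265


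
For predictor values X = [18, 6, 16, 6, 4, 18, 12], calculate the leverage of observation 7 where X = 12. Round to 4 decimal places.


Mean of X: xbar = 11.4286.
SXX = 221.7143.
For X = 12: h = 1/7 + (12 - 11.4286)^2/221.7143 = 0.1443.

0.1443


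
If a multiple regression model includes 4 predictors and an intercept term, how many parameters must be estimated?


Total coefficients = number of predictors + 1 (for the intercept).
= 4 + 1 = 5.

5


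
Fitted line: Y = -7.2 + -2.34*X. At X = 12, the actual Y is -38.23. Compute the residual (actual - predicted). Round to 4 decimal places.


Predicted = -7.2 + -2.34 * 12 = -35.2800.
Residual = -38.23 - -35.2800 = -2.9500.

-2.9500


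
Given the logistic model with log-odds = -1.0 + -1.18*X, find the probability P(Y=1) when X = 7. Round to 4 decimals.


Compute z = -1.0 + (-1.18)(7) = -9.2600.
exp(-z) = 10509.1333.
P = 1/(1 + 10509.1333) = 0.0001.

0.0001


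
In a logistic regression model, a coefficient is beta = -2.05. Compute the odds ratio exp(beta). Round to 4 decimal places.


The odds ratio is computed as:
OR = e^(-2.05) = 0.1287.

0.1287


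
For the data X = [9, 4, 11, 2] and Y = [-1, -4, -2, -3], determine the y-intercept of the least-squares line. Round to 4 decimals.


The slope is b1 = 0.2264.
Sample means are xbar = 6.5000 and ybar = -2.5000.
Intercept: b0 = -2.5000 - (0.2264)(6.5000) = -3.9717.

-3.9717


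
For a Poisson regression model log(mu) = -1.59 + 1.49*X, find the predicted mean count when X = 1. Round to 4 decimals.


Compute eta = -1.59 + 1.49 * 1 = -0.1000.
Apply inverse link: mu = e^-0.1000 = 0.9048.

0.9048


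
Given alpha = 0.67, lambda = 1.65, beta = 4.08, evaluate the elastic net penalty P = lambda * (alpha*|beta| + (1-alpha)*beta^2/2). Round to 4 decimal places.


L1 component = 0.67 * |4.08| = 2.7336.
L2 component = 0.33 * 4.08^2 / 2 = 2.7467.
Penalty = 1.65 * (2.7336 + 2.7467) = 1.65 * 5.4803 = 9.0424.

9.0424


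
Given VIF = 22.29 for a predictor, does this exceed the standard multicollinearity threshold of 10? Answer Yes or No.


The threshold is 10.
VIF = 22.29 is >= 10.
Multicollinearity indication: Yes.

Yes


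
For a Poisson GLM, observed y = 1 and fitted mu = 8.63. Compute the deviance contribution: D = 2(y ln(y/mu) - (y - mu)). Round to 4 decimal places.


First: ln(1/8.63) = -2.155245.
Then: 1 * -2.155245 = -2.155245.
y - mu = 1 - 8.63 = -7.63.
D = 2(-2.155245 - -7.63) = 10.949510, which rounds to 10.9495.

10.9495


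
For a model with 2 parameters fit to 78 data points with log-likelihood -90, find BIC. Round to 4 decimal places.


k * ln(n) = 2 * ln(78) = 2 * 4.356709 = 8.713418.
-2 * loglik = -2 * (-90) = 180.
BIC = 8.713418 + 180 = 188.713418, which rounds to 188.7134.

188.7134


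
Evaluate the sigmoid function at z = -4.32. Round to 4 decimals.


First, exp(4.3200) = 75.1886.
Then sigma(z) = 1/(1 + 75.1886) = 0.0131.

0.0131


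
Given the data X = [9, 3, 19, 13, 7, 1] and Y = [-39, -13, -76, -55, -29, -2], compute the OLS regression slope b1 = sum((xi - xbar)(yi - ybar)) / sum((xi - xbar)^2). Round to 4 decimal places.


Calculate xbar = 8.6667, ybar = -35.6667.
S_xx = 219.3333, S_xy = -899.3333.
Using b1 = S_xy / S_xx = -899.3333 / 219.3333, we get b1 = -4.1003.

-4.1003


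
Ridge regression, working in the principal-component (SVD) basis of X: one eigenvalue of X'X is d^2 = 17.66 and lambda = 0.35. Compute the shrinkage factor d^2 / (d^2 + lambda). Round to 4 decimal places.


Compute the denominator: 17.66 + 0.35 = 18.0100.
Shrinkage factor = 17.66 / 18.0100 = 0.9806.

0.9806


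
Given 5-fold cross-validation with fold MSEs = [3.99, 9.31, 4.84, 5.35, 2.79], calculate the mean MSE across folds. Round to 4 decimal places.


Total MSE across folds = 26.2800.
CV-MSE = 26.2800/5 = 5.2560.

5.2560


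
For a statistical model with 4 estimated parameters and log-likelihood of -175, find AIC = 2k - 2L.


Compute:
2k = 2*4 = 8.
-2*loglik = -2*(-175) = 350.
AIC = 8 + 350 = 358.

358


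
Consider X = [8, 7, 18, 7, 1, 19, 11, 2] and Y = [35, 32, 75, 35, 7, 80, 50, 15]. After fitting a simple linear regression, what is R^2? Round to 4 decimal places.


Fit the OLS line: b0 = 5.3275, b1 = 3.9230.
SSres = 20.0562.
SStot = 4742.8750.
R^2 = 1 - 20.0562/4742.8750 = 0.9958.

0.9958


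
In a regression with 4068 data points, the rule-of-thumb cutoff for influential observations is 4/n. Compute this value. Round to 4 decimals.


Using the rule of thumb:
Threshold = 4 / 4068 = 0.0010.

0.0010


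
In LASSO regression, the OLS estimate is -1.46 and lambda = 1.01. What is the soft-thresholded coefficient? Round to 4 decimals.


Check: |-1.46| = 1.46 vs lambda = 1.01.
Since |beta| > lambda, coefficient = sign(beta)*(|beta| - lambda) = -0.4500.
Soft-thresholded coefficient = -0.4500.

-0.4500


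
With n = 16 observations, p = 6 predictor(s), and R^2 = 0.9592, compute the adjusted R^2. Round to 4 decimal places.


Plug in: Adj R^2 = 1 - (1 - 0.9592) * 15/9.
= 1 - 0.0408 * 15/9
= 1 - 0.6120 / 9
= 1 - 0.0680 = 0.9320.

0.9320


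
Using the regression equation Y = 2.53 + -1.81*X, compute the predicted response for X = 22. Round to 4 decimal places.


Substitute X = 22 into the equation:
Y = 2.53 + -1.81 * 22 = 2.53 + -39.8200 = -37.2900.

-37.2900


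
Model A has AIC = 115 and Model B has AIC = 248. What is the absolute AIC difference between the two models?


Compute |115 - 248| = 133.
Model A has the smaller AIC.

133


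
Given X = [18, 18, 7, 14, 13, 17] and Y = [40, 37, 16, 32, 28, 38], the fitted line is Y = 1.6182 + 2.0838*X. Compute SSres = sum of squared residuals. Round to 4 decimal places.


Predicted values from Y = 1.6182 + 2.0838*X.
Residuals: [0.8734, -2.1266, -0.2048, 1.2086, -0.7076, 0.9572].
SSres = 8.2048.

8.2048


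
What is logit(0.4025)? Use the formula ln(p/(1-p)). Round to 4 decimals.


The odds are p/(1-p) = 0.4025 / 0.5975 = 0.6736.
logit(p) = ln(0.6736) = -0.3951.

-0.3951


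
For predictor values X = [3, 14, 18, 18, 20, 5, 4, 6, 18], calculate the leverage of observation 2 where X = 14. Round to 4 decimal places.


Compute xbar = 11.7778 with n = 9 observations.
SXX = 405.5556.
Leverage = 1/9 + (14 - 11.7778)^2/405.5556 = 0.1233.

0.1233


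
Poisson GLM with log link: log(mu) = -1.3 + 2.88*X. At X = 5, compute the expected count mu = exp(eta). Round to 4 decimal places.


Compute eta = -1.3 + 2.88 * 5 = 13.1000.
Apply inverse link: mu = e^13.1000 = 488942.4146.

488942.4146


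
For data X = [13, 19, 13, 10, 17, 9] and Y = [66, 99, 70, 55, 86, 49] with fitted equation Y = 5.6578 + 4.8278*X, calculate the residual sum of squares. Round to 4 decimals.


Predicted values from Y = 5.6578 + 4.8278*X.
Residuals: [-2.4192, 1.6140, 1.5808, 1.0642, -1.7304, -0.1080].
SSres = 15.0949.

15.0949


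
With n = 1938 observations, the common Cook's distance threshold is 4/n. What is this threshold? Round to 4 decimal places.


The threshold is 4/n.
4/1938 = 0.0021.

0.0021


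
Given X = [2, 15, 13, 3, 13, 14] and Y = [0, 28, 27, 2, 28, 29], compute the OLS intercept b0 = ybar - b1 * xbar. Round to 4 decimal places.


Compute b1 = 2.3663 from the OLS formula.
With xbar = 10.0000 and ybar = 19.0000, the intercept is:
b0 = 19.0000 - 2.3663 * 10.0000 = -4.6628.

-4.6628


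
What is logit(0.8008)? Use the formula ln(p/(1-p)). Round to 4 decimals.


1 - p = 0.1992.
p/(1-p) = 4.0201.
logit = ln(4.0201) = 1.3913.

1.3913


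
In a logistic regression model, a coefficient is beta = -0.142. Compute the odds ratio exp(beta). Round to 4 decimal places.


The odds ratio is computed as:
OR = e^(-0.142) = 0.8676.

0.8676


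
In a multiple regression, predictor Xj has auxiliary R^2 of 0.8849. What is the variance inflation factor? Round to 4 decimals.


Denominator: 1 - 0.8849 = 0.1151.
VIF = 1 / 0.1151 = 8.6881.

8.6881


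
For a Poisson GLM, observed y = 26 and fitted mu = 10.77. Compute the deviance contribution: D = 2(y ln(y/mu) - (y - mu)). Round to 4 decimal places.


Compute y*ln(y/mu) = 26*ln(26/10.77) = 26*0.881332 = 22.914632.
y - mu = 15.23.
D = 2*(22.914632 - (15.23)) = 15.369264, which rounds to 15.3693.

15.3693


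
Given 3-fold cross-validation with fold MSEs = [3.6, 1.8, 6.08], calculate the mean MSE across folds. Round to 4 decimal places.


Add all fold MSEs: 11.4800.
Divide by k = 3: 11.4800/3 = 3.8267.

3.8267


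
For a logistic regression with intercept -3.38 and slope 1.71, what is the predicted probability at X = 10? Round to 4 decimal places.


Compute z = -3.38 + (1.71)(10) = 13.7200.
exp(-z) = 0.0000.
P = 1/(1 + 0.0000) = 1.0000.

1.0000


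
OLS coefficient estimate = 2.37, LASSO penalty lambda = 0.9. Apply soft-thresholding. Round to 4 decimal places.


|beta_OLS| = 2.37.
lambda = 0.9.
Since |beta| > lambda, coefficient = sign(beta)*(|beta| - lambda) = 1.4700.
Result = 1.4700.

1.4700


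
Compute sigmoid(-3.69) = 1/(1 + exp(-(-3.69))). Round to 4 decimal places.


exp(3.6900) = 40.0448.
1 + exp(-z) = 41.0448.
sigmoid = 1/41.0448 = 0.0244.

0.0244


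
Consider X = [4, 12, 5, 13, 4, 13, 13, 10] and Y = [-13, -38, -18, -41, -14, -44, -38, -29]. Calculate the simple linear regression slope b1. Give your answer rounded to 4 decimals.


The sample means are xbar = 9.2500 and ybar = -29.3750.
Compute S_xx = 123.5000 and S_xy = -369.2500.
Slope b1 = S_xy / S_xx = -369.2500 / 123.5000 = -2.9899.

-2.9899


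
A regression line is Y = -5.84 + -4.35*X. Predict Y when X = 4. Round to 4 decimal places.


Plug X = 4 into Y = -5.84 + -4.35*X:
Y = -5.84 + -17.4000 = -23.2400.

-23.2400


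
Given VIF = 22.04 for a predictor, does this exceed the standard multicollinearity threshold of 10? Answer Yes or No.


Compare VIF = 22.04 to the threshold of 10.
22.04 >= 10, so the answer is Yes.

Yes


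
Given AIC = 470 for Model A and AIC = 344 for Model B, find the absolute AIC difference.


Absolute difference = |470 - 344| = 126.
The model with lower AIC (B) is preferred.

126


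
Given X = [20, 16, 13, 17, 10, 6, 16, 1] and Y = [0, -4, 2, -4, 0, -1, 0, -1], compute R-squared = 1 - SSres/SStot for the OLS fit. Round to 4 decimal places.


After computing the OLS fit (b0=-0.3854, b1=-0.0497):
SSres = 29.3047, SStot = 30.0000.
R^2 = 1 - 29.3047/30.0000 = 0.0232.

0.0232


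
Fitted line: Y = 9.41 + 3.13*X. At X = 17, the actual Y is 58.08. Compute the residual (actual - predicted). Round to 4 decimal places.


Fitted value at X = 17 is yhat = 9.41 + 3.13*17 = 62.6200.
Residual = 58.08 - 62.6200 = -4.5400.

-4.5400


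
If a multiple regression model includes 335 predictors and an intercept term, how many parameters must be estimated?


Total coefficients = number of predictors + 1 (for the intercept).
= 335 + 1 = 336.

336


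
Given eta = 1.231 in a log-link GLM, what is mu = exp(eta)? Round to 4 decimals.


mu = exp(eta) = exp(1.231).
= 3.4247.

3.4247


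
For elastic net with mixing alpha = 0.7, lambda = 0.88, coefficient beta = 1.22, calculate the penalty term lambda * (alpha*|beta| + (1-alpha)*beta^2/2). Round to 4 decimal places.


L1 component = 0.7 * |1.22| = 0.8540.
L2 component = 0.3 * 1.22^2 / 2 = 0.2233.
Penalty = 0.88 * (0.8540 + 0.2233) = 0.88 * 1.0773 = 0.9480.

0.9480


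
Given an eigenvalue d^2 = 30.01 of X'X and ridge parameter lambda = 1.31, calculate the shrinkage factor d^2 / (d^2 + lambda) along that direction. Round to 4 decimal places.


Compute the denominator: 30.01 + 1.31 = 31.3200.
Shrinkage factor = 30.01 / 31.3200 = 0.9582.

0.9582


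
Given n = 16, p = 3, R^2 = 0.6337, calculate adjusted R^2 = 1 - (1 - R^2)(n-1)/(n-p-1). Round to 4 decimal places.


Plug in: Adj R^2 = 1 - (1 - 0.6337) * 15/12.
= 1 - 0.3663 * 15/12
= 1 - 5.4945 / 12
= 1 - 0.4579 = 0.5421.

0.5421


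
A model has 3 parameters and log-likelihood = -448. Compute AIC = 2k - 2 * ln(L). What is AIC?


AIC = 2*3 - 2*(-448).
= 6 + 896 = 902.

902


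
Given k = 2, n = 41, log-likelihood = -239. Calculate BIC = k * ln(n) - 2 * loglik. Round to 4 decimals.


ln(41) = 3.713572.
k * ln(n) = 2 * 3.713572 = 7.427144.
-2L = 478.
BIC = 7.427144 + 478 = 485.427144, which rounds to 485.4271.

485.4271


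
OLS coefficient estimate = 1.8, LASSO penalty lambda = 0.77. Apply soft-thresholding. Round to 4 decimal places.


Absolute value: |1.8| = 1.8.
Compare to lambda = 0.77.
Since |beta| > lambda, coefficient = sign(beta)*(|beta| - lambda) = 1.0300.

1.0300


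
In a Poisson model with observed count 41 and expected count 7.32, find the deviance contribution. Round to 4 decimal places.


First: ln(41/7.32) = 1.722962.
Then: 41 * 1.722962 = 70.641442.
y - mu = 41 - 7.32 = 33.68.
D = 2(70.641442 - 33.68) = 73.922884, which rounds to 73.9229.

73.9229


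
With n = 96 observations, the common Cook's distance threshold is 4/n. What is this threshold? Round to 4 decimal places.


Using the rule of thumb:
Threshold = 4 / 96 = 0.0417.

0.0417


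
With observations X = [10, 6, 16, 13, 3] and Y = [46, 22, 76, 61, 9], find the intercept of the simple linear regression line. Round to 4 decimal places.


Compute b1 = 5.2527 from the OLS formula.
With xbar = 9.6000 and ybar = 42.8000, the intercept is:
b0 = 42.8000 - 5.2527 * 9.6000 = -7.6264.

-7.6264


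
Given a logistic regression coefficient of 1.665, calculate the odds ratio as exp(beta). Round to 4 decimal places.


exp(1.665) = 5.2857.
So the odds ratio is 5.2857.

5.2857


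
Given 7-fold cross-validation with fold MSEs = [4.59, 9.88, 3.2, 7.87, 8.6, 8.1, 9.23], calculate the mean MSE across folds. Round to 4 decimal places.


Add all fold MSEs: 51.4700.
Divide by k = 7: 51.4700/7 = 7.3529.

7.3529


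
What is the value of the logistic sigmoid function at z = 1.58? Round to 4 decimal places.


exp(-1.5800) = 0.2060.
1 + exp(-z) = 1.2060.
sigmoid = 1/1.2060 = 0.8292.

0.8292


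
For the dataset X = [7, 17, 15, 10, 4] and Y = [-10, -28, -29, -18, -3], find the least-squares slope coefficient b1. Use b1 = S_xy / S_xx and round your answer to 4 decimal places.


The sample means are xbar = 10.6000 and ybar = -17.6000.
Compute S_xx = 117.2000 and S_xy = -240.2000.
Slope b1 = S_xy / S_xx = -240.2000 / 117.2000 = -2.0495.

-2.0495


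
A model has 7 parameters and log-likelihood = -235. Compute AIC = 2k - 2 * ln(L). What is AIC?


AIC = 2k - 2*loglik = 2(7) - 2(-235).
= 14 + 470 = 484.

484


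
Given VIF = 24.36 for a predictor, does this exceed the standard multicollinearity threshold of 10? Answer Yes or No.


The threshold is 10.
VIF = 24.36 is >= 10.
Multicollinearity indication: Yes.

Yes


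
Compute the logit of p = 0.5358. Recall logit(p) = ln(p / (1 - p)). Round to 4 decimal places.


1 - p = 0.4642.
p/(1-p) = 1.1542.
logit = ln(1.1542) = 0.1434.

0.1434


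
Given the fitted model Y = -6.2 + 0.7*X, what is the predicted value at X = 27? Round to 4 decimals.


Predicted value:
Y = -6.2 + (0.7)(27) = -6.2 + 18.9000 = 12.7000.

12.7000


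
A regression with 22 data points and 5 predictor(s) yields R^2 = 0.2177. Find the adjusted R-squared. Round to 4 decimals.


Plug in: Adj R^2 = 1 - (1 - 0.2177) * 21/16.
= 1 - 0.7823 * 21/16
= 1 - 16.4283 / 16
= 1 - 1.0268 = -0.0268.

-0.0268


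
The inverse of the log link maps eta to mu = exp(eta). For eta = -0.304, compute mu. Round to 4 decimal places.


The inverse log link gives:
mu = exp(-0.304) = 0.7379.

0.7379


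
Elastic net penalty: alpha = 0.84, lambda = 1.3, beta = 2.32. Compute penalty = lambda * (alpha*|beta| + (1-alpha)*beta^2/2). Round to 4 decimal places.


L1 component = 0.84 * |2.32| = 1.9488.
L2 component = 0.16 * 2.32^2 / 2 = 0.4306.
Penalty = 1.3 * (1.9488 + 0.4306) = 1.3 * 2.3794 = 3.0932.

3.0932


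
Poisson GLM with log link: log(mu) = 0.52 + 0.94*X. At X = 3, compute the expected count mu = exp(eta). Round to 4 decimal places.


Linear predictor: eta = 0.52 + (0.94)(3) = 3.3400.
Expected count: mu = exp(3.3400) = 28.2191.

28.2191


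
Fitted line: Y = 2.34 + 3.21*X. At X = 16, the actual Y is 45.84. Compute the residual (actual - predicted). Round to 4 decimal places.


Fitted value at X = 16 is yhat = 2.34 + 3.21*16 = 53.7000.
Residual = 45.84 - 53.7000 = -7.8600.

-7.8600


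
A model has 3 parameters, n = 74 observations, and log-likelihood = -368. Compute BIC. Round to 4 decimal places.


Compute k*ln(n) = 3*ln(74) = 3*4.304065 = 12.912195.
Then -2*loglik = 736.
BIC = 12.912195 + 736 = 748.912195, which rounds to 748.9122.

748.9122


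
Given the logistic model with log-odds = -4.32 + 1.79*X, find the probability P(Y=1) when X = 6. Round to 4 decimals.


Compute z = -4.32 + (1.79)(6) = 6.4200.
exp(-z) = 0.0016.
P = 1/(1 + 0.0016) = 0.9984.

0.9984


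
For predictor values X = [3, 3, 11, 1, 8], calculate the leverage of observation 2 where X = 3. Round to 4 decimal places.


Compute xbar = 5.2000 with n = 5 observations.
SXX = 68.8000.
Leverage = 1/5 + (3 - 5.2000)^2/68.8000 = 0.2703.

0.2703


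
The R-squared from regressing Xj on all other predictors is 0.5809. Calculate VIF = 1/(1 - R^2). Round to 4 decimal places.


Using VIF = 1/(1 - R^2_j):
1 - 0.5809 = 0.4191.
VIF = 2.3861.

2.3861


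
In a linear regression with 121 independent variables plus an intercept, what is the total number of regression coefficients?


Each predictor gets one coefficient, plus one intercept.
Total parameters = 121 + 1 = 122.

122


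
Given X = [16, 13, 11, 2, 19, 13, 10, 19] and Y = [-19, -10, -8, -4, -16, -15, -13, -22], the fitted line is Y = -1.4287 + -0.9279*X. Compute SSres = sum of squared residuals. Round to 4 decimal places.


Predicted values from Y = -1.4287 + -0.9279*X.
Residuals: [-2.7249, 3.4914, 3.6356, -0.7155, 3.0588, -1.5086, -2.2923, -2.9412].
SSres = 58.8819.

58.8819


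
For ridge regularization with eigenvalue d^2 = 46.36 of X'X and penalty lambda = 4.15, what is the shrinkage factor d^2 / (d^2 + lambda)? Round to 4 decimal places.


Compute the denominator: 46.36 + 4.15 = 50.5100.
Shrinkage factor = 46.36 / 50.5100 = 0.9178.

0.9178


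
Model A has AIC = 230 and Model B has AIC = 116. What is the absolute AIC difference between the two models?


|AIC_A - AIC_B| = |230 - 116| = 114.
Model B is preferred (lower AIC).

114


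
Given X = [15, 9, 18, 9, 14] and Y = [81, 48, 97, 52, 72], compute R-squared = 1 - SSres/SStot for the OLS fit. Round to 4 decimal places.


Fit the OLS line: b0 = 3.1129, b1 = 5.1452.
SSres = 20.6935.
SStot = 1662.0000.
R^2 = 1 - 20.6935/1662.0000 = 0.9875.

0.9875


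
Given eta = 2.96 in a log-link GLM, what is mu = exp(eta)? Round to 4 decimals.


The inverse log link gives:
mu = exp(2.96) = 19.2980.

19.2980


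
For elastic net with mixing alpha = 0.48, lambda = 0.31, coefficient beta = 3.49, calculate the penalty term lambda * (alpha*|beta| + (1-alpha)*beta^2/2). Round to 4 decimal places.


Compute:
L1 = 0.48 * 3.49 = 1.6752.
L2 = 0.52 * 3.49^2 / 2 = 3.1668.
Penalty = 0.31 * (1.6752 + 3.1668) = 1.5010.

1.5010


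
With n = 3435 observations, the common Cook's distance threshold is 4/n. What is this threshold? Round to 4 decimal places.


Cook's distance cutoff = 4/n = 4/3435.
= 0.0012.

0.0012


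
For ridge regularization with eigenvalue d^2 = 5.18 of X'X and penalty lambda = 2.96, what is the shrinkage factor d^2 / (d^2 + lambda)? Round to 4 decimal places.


Denominator = d^2 + lambda = 5.18 + 2.96 = 8.1400.
Shrinkage = 5.18 / 8.1400 = 0.6364.

0.6364


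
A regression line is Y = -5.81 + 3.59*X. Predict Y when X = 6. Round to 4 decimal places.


Substitute X = 6 into the equation:
Y = -5.81 + 3.59 * 6 = -5.81 + 21.5400 = 15.7300.

15.7300


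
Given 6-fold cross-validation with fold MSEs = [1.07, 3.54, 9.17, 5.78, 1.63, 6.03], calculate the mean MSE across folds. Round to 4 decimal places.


Sum of fold MSEs = 27.2200.
Average = 27.2200 / 6 = 4.5367.

4.5367


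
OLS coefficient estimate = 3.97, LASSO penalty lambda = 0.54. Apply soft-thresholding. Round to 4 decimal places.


Absolute value: |3.97| = 3.97.
Compare to lambda = 0.54.
Since |beta| > lambda, coefficient = sign(beta)*(|beta| - lambda) = 3.4300.

3.4300


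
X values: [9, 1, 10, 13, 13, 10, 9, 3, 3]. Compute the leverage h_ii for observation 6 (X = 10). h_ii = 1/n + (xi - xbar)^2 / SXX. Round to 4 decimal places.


Compute xbar = 7.8889 with n = 9 observations.
SXX = 158.8889.
Leverage = 1/9 + (10 - 7.8889)^2/158.8889 = 0.1392.

0.1392


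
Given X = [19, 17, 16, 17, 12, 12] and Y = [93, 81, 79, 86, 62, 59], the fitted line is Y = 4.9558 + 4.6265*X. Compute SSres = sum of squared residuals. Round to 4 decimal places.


Predicted values from Y = 4.9558 + 4.6265*X.
Residuals: [0.1407, -2.6063, 0.0202, 2.3937, 1.5262, -1.4738].
SSres = 17.0442.

17.0442


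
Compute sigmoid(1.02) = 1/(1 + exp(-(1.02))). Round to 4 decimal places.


exp(-1.0200) = 0.3606.
1 + exp(-z) = 1.3606.
sigmoid = 1/1.3606 = 0.7350.

0.7350


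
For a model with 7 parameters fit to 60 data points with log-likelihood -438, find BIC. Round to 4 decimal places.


k * ln(n) = 7 * ln(60) = 7 * 4.094345 = 28.660415.
-2 * loglik = -2 * (-438) = 876.
BIC = 28.660415 + 876 = 904.660415, which rounds to 904.6604.

904.6604


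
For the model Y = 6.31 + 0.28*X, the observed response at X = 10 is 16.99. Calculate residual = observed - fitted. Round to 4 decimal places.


Compute yhat = 6.31 + (0.28)(10) = 9.1100.
Residual = actual - predicted = 16.99 - 9.1100 = 7.8800.

7.8800


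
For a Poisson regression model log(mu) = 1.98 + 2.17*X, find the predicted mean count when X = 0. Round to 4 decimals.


Compute eta = 1.98 + 2.17 * 0 = 1.9800.
Apply inverse link: mu = e^1.9800 = 7.2427.

7.2427


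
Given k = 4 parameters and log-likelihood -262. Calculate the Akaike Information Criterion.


Compute:
2k = 2*4 = 8.
-2*loglik = -2*(-262) = 524.
AIC = 8 + 524 = 532.

532


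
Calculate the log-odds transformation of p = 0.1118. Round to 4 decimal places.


Compute the odds: 0.1118/0.8882 = 0.1259.
Take the natural log: ln(0.1259) = -2.0725.

-2.0725


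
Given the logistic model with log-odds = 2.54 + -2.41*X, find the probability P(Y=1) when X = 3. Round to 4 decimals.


Compute z = 2.54 + (-2.41)(3) = -4.6900.
exp(-z) = 108.8532.
P = 1/(1 + 108.8532) = 0.0091.

0.0091


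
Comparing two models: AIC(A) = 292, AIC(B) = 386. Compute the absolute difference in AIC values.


Absolute difference = |292 - 386| = 94.
The model with lower AIC (A) is preferred.

94


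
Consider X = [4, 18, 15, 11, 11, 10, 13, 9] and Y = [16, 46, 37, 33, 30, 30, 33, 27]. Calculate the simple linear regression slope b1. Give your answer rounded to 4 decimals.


First compute the means: xbar = 11.3750, ybar = 31.5000.
Then S_xx = sum((xi - xbar)^2) = 121.8750.
S_xy = sum((xi - xbar)(yi - ybar)) = 245.5000.
b1 = S_xy / S_xx = 245.5000 / 121.8750 = 2.0144.

2.0144


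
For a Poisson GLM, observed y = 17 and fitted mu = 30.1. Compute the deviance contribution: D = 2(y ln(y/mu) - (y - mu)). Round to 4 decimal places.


First: ln(17/30.1) = -0.571312.
Then: 17 * -0.571312 = -9.712304.
y - mu = 17 - 30.1 = -13.1.
D = 2(-9.712304 - -13.1) = 6.775392, which rounds to 6.7754.

6.7754


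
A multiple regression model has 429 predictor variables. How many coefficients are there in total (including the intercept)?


Each predictor gets one coefficient, plus one intercept.
Total parameters = 429 + 1 = 430.

430


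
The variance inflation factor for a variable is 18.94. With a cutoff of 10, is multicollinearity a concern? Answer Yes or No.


Check: VIF = 18.94 vs threshold = 10.
Since 18.94 >= 10, the answer is Yes.

Yes


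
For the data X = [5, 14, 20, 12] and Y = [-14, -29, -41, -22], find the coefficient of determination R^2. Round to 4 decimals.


The fitted line is Y = -3.3333 + -1.8170*X.
SSres = 14.1569, SStot = 393.0000.
R^2 = 1 - SSres/SStot = 0.9640.

0.9640


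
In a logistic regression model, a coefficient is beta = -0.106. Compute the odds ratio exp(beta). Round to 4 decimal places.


Odds ratio = exp(beta) = exp(-0.106).
= 0.8994.

0.8994


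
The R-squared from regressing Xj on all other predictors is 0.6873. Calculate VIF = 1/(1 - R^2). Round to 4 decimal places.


Denominator: 1 - 0.6873 = 0.3127.
VIF = 1 / 0.3127 = 3.1980.

3.1980


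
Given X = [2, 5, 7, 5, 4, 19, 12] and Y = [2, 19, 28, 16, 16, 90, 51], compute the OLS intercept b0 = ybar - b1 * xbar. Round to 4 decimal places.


The slope is b1 = 5.0544.
Sample means are xbar = 7.7143 and ybar = 31.7143.
Intercept: b0 = 31.7143 - (5.0544)(7.7143) = -7.2769.

-7.2769


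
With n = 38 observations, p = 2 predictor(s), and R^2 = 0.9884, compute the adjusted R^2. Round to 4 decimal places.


Adjusted R^2 = 1 - (1 - R^2) * (n-1)/(n-p-1).
(1 - R^2) = 0.0116.
(n-1)/(n-p-1) = 37/35.
(1 - R^2) * (n-1) = 0.0116 * 37 = 0.4292.
Divide by (n-p-1): 0.4292 / 35 = 0.0123.
Adj R^2 = 1 - 0.0123 = 0.9877.

0.9877
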